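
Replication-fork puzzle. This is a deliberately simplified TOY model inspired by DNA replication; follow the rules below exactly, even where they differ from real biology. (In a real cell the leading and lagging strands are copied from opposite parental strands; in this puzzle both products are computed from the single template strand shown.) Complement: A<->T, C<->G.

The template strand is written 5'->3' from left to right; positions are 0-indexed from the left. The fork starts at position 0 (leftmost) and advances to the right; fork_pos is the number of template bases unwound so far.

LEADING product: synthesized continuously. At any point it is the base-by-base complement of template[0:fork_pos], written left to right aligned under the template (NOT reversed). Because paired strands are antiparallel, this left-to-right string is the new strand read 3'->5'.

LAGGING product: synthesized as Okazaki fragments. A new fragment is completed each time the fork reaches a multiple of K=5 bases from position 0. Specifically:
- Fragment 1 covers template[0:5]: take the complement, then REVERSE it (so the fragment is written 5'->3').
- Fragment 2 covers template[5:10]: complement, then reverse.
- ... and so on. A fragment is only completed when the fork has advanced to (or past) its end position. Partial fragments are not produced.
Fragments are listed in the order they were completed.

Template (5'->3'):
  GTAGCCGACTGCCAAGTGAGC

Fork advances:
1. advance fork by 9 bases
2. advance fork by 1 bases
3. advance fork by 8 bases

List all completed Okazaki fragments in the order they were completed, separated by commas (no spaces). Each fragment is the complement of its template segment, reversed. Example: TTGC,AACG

Step 1: advance 9 -> fork_pos = 0 + 9 = 9. Reached multiple(s) of 5: 5 -> fragment 1 completed (1 total).
Step 2: advance 1 -> fork_pos = 9 + 1 = 10. Reached multiple(s) of 5: 10 -> fragment 2 completed (2 total).
Step 3: advance 8 -> fork_pos = 10 + 8 = 18. Reached multiple(s) of 5: 15 -> fragment 3 completed (3 total).
Final fork_pos = 18, so 3 fragment(s) are complete. Build each: template segment -> complement -> reverse.
Fragment 1: template[0:5] = GTAGC -> complement CATCG -> reversed GCTAC
Fragment 2: template[5:10] = CGACT -> complement GCTGA -> reversed AGTCG
Fragment 3: template[10:15] = GCCAA -> complement CGGTT -> reversed TTGGC

Answer: GCTAC,AGTCG,TTGGC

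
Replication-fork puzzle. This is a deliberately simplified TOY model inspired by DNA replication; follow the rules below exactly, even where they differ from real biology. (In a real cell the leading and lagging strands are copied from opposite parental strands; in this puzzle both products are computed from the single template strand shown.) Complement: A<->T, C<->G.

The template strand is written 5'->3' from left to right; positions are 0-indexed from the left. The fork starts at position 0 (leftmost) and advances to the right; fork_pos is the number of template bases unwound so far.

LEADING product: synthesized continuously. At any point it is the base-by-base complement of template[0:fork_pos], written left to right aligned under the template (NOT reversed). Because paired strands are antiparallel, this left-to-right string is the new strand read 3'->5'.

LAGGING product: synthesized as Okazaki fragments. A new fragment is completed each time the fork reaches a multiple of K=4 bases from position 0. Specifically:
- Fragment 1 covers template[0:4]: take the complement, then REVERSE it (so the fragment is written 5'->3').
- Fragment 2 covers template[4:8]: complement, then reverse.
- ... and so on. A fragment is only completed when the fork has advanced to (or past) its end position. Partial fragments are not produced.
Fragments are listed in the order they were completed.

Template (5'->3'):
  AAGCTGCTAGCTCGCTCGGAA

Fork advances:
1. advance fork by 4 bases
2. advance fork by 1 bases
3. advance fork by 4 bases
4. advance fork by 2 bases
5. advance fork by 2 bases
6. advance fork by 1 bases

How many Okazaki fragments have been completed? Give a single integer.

Answer: 3

Derivation:
Step 1: advance 4 -> fork_pos = 0 + 4 = 4. Reached multiple(s) of 4: 4 -> fragment 1 completed (1 total).
Step 2: advance 1 -> fork_pos = 4 + 1 = 5. Next multiple of 4 is 8 (not reached); still 1 fragment(s).
Step 3: advance 4 -> fork_pos = 5 + 4 = 9. Reached multiple(s) of 4: 8 -> fragment 2 completed (2 total).
Step 4: advance 2 -> fork_pos = 9 + 2 = 11. Next multiple of 4 is 12 (not reached); still 2 fragment(s).
Step 5: advance 2 -> fork_pos = 11 + 2 = 13. Reached multiple(s) of 4: 12 -> fragment 3 completed (3 total).
Step 6: advance 1 -> fork_pos = 13 + 1 = 14. Next multiple of 4 is 16 (not reached); still 3 fragment(s).
Check: final fork_pos = 14; the multiples of 4 that are <= 14 are 4..12 -> 14 // 4 = 3 completed fragment(s).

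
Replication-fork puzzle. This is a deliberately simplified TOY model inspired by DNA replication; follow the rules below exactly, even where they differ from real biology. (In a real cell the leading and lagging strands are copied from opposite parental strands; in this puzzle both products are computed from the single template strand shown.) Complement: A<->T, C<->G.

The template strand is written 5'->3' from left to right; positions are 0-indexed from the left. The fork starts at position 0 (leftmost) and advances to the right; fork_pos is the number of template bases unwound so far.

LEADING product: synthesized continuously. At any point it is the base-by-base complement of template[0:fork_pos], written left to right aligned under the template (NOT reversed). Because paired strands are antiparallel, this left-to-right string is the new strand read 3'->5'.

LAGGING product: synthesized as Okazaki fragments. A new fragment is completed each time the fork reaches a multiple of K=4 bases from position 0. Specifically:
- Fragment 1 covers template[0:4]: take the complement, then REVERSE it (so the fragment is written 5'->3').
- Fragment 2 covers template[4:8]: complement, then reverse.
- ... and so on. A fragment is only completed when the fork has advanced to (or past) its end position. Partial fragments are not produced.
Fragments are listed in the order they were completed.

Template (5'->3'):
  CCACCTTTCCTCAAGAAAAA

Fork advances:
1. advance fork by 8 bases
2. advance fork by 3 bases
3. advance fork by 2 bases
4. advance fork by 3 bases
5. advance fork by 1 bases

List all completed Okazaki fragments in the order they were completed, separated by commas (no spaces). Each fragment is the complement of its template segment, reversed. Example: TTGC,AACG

Step 1: advance 8 -> fork_pos = 0 + 8 = 8. Reached multiple(s) of 4: 4, 8 -> fragments 1-2 completed (2 total).
Step 2: advance 3 -> fork_pos = 8 + 3 = 11. Next multiple of 4 is 12 (not reached); still 2 fragment(s).
Step 3: advance 2 -> fork_pos = 11 + 2 = 13. Reached multiple(s) of 4: 12 -> fragment 3 completed (3 total).
Step 4: advance 3 -> fork_pos = 13 + 3 = 16. Reached multiple(s) of 4: 16 -> fragment 4 completed (4 total).
Step 5: advance 1 -> fork_pos = 16 + 1 = 17. Next multiple of 4 is 20 (not reached); still 4 fragment(s).
Final fork_pos = 17, so 4 fragment(s) are complete. Build each: template segment -> complement -> reverse.
Fragment 1: template[0:4] = CCAC -> complement GGTG -> reversed GTGG
Fragment 2: template[4:8] = CTTT -> complement GAAA -> reversed AAAG
Fragment 3: template[8:12] = CCTC -> complement GGAG -> reversed GAGG
Fragment 4: template[12:16] = AAGA -> complement TTCT -> reversed TCTT

Answer: GTGG,AAAG,GAGG,TCTT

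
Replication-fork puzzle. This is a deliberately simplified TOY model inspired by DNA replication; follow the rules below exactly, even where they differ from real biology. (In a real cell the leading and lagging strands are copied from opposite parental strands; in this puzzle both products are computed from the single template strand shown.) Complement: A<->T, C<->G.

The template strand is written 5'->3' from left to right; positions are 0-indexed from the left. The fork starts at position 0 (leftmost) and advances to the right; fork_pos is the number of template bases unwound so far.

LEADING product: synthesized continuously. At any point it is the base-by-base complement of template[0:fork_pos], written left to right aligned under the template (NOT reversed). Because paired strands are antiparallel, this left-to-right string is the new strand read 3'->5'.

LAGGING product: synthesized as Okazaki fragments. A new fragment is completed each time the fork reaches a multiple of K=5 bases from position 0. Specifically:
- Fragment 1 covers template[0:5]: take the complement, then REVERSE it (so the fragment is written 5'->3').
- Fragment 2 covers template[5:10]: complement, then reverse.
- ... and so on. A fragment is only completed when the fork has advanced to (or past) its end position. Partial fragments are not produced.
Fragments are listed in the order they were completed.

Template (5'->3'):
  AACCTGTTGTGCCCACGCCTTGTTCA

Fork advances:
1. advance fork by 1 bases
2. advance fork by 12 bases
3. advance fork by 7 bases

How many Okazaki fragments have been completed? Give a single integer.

Answer: 4

Derivation:
Step 1: advance 1 -> fork_pos = 0 + 1 = 1. Next multiple of 5 is 5 (not reached); still 0 fragment(s).
Step 2: advance 12 -> fork_pos = 1 + 12 = 13. Reached multiple(s) of 5: 5, 10 -> fragments 1-2 completed (2 total).
Step 3: advance 7 -> fork_pos = 13 + 7 = 20. Reached multiple(s) of 5: 15, 20 -> fragments 3-4 completed (4 total).
Check: final fork_pos = 20; the multiples of 5 that are <= 20 are 5..20 -> 20 // 5 = 4 completed fragment(s).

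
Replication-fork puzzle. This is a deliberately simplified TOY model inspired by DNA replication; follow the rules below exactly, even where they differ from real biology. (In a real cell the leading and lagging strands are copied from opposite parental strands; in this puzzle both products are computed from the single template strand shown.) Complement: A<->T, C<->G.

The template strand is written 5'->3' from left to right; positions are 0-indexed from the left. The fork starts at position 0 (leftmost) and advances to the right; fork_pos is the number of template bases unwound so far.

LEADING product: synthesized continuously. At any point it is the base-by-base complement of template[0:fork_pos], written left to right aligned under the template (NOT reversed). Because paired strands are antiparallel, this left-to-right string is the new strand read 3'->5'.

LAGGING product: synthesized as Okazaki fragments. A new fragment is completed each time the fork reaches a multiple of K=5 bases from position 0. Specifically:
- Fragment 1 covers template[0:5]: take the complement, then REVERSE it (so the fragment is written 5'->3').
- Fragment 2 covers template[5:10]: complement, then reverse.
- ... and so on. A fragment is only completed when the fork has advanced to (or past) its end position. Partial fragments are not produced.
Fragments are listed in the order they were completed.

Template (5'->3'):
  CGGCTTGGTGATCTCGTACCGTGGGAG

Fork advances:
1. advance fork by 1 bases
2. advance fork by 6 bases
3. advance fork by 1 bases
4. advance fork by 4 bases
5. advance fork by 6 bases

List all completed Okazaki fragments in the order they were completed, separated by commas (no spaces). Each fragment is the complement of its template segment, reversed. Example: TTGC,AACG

Step 1: advance 1 -> fork_pos = 0 + 1 = 1. Next multiple of 5 is 5 (not reached); still 0 fragment(s).
Step 2: advance 6 -> fork_pos = 1 + 6 = 7. Reached multiple(s) of 5: 5 -> fragment 1 completed (1 total).
Step 3: advance 1 -> fork_pos = 7 + 1 = 8. Next multiple of 5 is 10 (not reached); still 1 fragment(s).
Step 4: advance 4 -> fork_pos = 8 + 4 = 12. Reached multiple(s) of 5: 10 -> fragment 2 completed (2 total).
Step 5: advance 6 -> fork_pos = 12 + 6 = 18. Reached multiple(s) of 5: 15 -> fragment 3 completed (3 total).
Final fork_pos = 18, so 3 fragment(s) are complete. Build each: template segment -> complement -> reverse.
Fragment 1: template[0:5] = CGGCT -> complement GCCGA -> reversed AGCCG
Fragment 2: template[5:10] = TGGTG -> complement ACCAC -> reversed CACCA
Fragment 3: template[10:15] = ATCTC -> complement TAGAG -> reversed GAGAT

Answer: AGCCG,CACCA,GAGAT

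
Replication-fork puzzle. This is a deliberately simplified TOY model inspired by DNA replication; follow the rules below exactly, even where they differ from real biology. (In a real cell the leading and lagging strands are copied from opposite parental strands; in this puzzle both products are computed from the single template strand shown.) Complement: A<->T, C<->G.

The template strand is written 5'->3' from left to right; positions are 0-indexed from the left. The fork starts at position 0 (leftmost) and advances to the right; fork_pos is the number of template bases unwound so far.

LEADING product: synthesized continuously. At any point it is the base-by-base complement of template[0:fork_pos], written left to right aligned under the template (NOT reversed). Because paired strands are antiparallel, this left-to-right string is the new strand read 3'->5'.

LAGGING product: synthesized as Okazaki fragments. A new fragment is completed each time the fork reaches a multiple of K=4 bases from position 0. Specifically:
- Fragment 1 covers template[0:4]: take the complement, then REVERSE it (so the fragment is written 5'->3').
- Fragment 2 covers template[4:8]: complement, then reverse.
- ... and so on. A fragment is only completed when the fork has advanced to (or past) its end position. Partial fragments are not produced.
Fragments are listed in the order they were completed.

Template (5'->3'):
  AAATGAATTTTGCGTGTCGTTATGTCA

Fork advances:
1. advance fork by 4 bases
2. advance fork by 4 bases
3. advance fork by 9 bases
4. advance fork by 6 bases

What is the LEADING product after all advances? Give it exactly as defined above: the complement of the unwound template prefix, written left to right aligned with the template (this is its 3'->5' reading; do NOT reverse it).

Answer: TTTACTTAAAACGCACAGCAATA

Derivation:
Step 1: advance 4 -> fork_pos = 0 + 4 = 4.
Step 2: advance 4 -> fork_pos = 4 + 4 = 8.
Step 3: advance 9 -> fork_pos = 8 + 9 = 17.
Step 4: advance 6 -> fork_pos = 17 + 6 = 23.
Unwound prefix: template[0:23] = AAATGAATTTTGCGTGTCGTTAT
Complement it base by base (A<->T, C<->G), keeping left-to-right order:
  [0:5] AAATG -> TTTAC
  [5:10] AATTT -> TTAAA
  [10:15] TGCGT -> ACGCA
  [15:20] GTCGT -> CAGCA
  [20:23] TAT -> ATA
Concatenate: TTTACTTAAAACGCACAGCAATA (length 23; written aligned with the template, i.e. 3'->5').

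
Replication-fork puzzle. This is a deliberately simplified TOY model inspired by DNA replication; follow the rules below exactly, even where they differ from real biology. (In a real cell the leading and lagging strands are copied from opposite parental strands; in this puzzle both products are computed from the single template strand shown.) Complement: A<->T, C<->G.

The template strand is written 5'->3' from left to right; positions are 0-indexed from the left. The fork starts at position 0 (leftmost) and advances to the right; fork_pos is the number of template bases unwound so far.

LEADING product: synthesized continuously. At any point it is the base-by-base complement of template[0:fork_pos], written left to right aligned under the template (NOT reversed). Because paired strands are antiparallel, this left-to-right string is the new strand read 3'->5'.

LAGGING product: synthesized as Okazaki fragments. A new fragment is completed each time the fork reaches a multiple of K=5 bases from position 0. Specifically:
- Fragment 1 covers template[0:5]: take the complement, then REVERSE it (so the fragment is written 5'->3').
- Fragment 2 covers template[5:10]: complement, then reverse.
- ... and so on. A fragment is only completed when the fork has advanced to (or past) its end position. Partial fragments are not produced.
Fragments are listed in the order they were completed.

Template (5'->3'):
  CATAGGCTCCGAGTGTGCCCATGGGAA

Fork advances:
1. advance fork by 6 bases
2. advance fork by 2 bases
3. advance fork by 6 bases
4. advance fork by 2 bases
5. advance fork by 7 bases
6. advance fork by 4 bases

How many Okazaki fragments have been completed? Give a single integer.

Answer: 5

Derivation:
Step 1: advance 6 -> fork_pos = 0 + 6 = 6. Reached multiple(s) of 5: 5 -> fragment 1 completed (1 total).
Step 2: advance 2 -> fork_pos = 6 + 2 = 8. Next multiple of 5 is 10 (not reached); still 1 fragment(s).
Step 3: advance 6 -> fork_pos = 8 + 6 = 14. Reached multiple(s) of 5: 10 -> fragment 2 completed (2 total).
Step 4: advance 2 -> fork_pos = 14 + 2 = 16. Reached multiple(s) of 5: 15 -> fragment 3 completed (3 total).
Step 5: advance 7 -> fork_pos = 16 + 7 = 23. Reached multiple(s) of 5: 20 -> fragment 4 completed (4 total).
Step 6: advance 4 -> fork_pos = 23 + 4 = 27. Reached multiple(s) of 5: 25 -> fragment 5 completed (5 total).
Check: final fork_pos = 27; the multiples of 5 that are <= 27 are 5..25 -> 27 // 5 = 5 completed fragment(s).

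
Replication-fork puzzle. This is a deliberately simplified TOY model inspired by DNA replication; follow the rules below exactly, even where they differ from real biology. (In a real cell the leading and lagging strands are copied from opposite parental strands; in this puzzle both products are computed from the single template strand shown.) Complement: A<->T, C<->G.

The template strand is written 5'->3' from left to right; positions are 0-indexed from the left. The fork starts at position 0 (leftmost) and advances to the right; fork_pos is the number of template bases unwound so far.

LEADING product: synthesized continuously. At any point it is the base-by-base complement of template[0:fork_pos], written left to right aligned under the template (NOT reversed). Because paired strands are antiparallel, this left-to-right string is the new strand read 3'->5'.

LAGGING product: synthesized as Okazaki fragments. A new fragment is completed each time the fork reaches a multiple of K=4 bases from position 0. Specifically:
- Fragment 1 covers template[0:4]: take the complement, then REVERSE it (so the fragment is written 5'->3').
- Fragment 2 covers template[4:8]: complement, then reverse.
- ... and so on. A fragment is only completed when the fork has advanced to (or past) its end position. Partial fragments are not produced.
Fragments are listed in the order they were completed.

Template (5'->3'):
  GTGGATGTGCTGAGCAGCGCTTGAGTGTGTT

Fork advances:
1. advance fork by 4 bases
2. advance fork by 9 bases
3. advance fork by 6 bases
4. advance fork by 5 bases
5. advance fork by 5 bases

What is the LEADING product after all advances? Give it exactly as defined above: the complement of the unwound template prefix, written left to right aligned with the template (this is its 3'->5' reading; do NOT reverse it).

Answer: CACCTACACGACTCGTCGCGAACTCACAC

Derivation:
Step 1: advance 4 -> fork_pos = 0 + 4 = 4.
Step 2: advance 9 -> fork_pos = 4 + 9 = 13.
Step 3: advance 6 -> fork_pos = 13 + 6 = 19.
Step 4: advance 5 -> fork_pos = 19 + 5 = 24.
Step 5: advance 5 -> fork_pos = 24 + 5 = 29.
Unwound prefix: template[0:29] = GTGGATGTGCTGAGCAGCGCTTGAGTGTG
Complement it base by base (A<->T, C<->G), keeping left-to-right order:
  [0:5] GTGGA -> CACCT
  [5:10] TGTGC -> ACACG
  [10:15] TGAGC -> ACTCG
  [15:20] AGCGC -> TCGCG
  [20:25] TTGAG -> AACTC
  [25:29] TGTG -> ACAC
Concatenate: CACCTACACGACTCGTCGCGAACTCACAC (length 29; written aligned with the template, i.e. 3'->5').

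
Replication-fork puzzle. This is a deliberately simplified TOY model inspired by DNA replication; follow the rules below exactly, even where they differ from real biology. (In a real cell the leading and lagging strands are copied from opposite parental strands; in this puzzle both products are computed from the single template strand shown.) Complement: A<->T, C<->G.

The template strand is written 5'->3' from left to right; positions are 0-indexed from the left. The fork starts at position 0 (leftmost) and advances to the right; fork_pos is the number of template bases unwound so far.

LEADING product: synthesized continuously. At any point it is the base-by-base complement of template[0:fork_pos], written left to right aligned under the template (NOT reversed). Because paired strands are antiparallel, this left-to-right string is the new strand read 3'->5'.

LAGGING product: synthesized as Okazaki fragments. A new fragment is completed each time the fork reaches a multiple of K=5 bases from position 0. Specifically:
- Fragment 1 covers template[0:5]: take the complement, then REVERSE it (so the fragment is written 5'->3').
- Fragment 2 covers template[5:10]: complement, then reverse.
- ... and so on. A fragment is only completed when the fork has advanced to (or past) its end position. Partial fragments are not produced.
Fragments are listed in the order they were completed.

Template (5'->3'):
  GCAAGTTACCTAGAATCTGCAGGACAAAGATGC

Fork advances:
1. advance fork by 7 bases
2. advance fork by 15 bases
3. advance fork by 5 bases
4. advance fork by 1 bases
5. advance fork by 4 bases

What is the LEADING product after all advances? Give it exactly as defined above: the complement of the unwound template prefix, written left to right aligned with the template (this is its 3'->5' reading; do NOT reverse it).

Step 1: advance 7 -> fork_pos = 0 + 7 = 7.
Step 2: advance 15 -> fork_pos = 7 + 15 = 22.
Step 3: advance 5 -> fork_pos = 22 + 5 = 27.
Step 4: advance 1 -> fork_pos = 27 + 1 = 28.
Step 5: advance 4 -> fork_pos = 28 + 4 = 32.
Unwound prefix: template[0:32] = GCAAGTTACCTAGAATCTGCAGGACAAAGATG
Complement it base by base (A<->T, C<->G), keeping left-to-right order:
  [0:5] GCAAG -> CGTTC
  [5:10] TTACC -> AATGG
  [10:15] TAGAA -> ATCTT
  [15:20] TCTGC -> AGACG
  [20:25] AGGAC -> TCCTG
  [25:30] AAAGA -> TTTCT
  [30:32] TG -> AC
Concatenate: CGTTCAATGGATCTTAGACGTCCTGTTTCTAC (length 32; written aligned with the template, i.e. 3'->5').

Answer: CGTTCAATGGATCTTAGACGTCCTGTTTCTAC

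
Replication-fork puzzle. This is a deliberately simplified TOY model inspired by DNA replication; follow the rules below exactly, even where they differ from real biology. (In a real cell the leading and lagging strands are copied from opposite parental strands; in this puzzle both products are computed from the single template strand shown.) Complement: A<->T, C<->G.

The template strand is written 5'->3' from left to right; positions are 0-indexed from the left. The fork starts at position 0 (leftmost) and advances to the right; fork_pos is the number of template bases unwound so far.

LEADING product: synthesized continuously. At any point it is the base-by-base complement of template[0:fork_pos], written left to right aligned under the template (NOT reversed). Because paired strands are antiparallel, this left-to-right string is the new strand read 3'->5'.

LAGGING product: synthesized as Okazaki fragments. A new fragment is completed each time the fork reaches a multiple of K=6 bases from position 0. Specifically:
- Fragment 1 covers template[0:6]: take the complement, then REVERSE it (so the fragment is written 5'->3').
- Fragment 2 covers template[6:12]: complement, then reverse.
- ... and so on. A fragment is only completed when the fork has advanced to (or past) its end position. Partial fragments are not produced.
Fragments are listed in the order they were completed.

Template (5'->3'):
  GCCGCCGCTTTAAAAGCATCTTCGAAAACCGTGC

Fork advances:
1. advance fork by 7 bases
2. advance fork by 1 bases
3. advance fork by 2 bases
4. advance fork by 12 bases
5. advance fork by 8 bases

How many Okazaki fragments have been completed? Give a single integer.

Answer: 5

Derivation:
Step 1: advance 7 -> fork_pos = 0 + 7 = 7. Reached multiple(s) of 6: 6 -> fragment 1 completed (1 total).
Step 2: advance 1 -> fork_pos = 7 + 1 = 8. Next multiple of 6 is 12 (not reached); still 1 fragment(s).
Step 3: advance 2 -> fork_pos = 8 + 2 = 10. Next multiple of 6 is 12 (not reached); still 1 fragment(s).
Step 4: advance 12 -> fork_pos = 10 + 12 = 22. Reached multiple(s) of 6: 12, 18 -> fragments 2-3 completed (3 total).
Step 5: advance 8 -> fork_pos = 22 + 8 = 30. Reached multiple(s) of 6: 24, 30 -> fragments 4-5 completed (5 total).
Check: final fork_pos = 30; the multiples of 6 that are <= 30 are 6..30 -> 30 // 6 = 5 completed fragment(s).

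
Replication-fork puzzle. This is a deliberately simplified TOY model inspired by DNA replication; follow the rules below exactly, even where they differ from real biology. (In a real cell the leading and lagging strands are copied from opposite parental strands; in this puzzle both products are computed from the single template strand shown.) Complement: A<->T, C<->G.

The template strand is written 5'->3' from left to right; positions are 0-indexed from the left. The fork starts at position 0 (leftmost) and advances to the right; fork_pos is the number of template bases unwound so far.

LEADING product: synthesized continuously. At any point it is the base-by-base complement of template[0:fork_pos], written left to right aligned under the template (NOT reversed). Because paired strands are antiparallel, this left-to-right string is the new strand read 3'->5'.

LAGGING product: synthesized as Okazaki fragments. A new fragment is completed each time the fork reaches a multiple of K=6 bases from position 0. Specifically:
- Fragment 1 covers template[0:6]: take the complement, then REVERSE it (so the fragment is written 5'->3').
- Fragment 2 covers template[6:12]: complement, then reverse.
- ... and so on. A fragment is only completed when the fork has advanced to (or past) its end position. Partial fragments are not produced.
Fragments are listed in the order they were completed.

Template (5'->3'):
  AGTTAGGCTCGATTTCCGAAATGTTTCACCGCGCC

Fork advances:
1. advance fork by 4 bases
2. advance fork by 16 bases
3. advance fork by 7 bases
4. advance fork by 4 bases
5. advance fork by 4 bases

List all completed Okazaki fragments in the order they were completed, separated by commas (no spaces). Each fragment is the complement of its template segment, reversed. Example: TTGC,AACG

Answer: CTAACT,TCGAGC,CGGAAA,ACATTT,GGTGAA

Derivation:
Step 1: advance 4 -> fork_pos = 0 + 4 = 4. Next multiple of 6 is 6 (not reached); still 0 fragment(s).
Step 2: advance 16 -> fork_pos = 4 + 16 = 20. Reached multiple(s) of 6: 6, 12, 18 -> fragments 1-3 completed (3 total).
Step 3: advance 7 -> fork_pos = 20 + 7 = 27. Reached multiple(s) of 6: 24 -> fragment 4 completed (4 total).
Step 4: advance 4 -> fork_pos = 27 + 4 = 31. Reached multiple(s) of 6: 30 -> fragment 5 completed (5 total).
Step 5: advance 4 -> fork_pos = 31 + 4 = 35. Next multiple of 6 is 36 (not reached); still 5 fragment(s).
Final fork_pos = 35, so 5 fragment(s) are complete. Build each: template segment -> complement -> reverse.
Fragment 1: template[0:6] = AGTTAG -> complement TCAATC -> reversed CTAACT
Fragment 2: template[6:12] = GCTCGA -> complement CGAGCT -> reversed TCGAGC
Fragment 3: template[12:18] = TTTCCG -> complement AAAGGC -> reversed CGGAAA
Fragment 4: template[18:24] = AAATGT -> complement TTTACA -> reversed ACATTT
Fragment 5: template[24:30] = TTCACC -> complement AAGTGG -> reversed GGTGAA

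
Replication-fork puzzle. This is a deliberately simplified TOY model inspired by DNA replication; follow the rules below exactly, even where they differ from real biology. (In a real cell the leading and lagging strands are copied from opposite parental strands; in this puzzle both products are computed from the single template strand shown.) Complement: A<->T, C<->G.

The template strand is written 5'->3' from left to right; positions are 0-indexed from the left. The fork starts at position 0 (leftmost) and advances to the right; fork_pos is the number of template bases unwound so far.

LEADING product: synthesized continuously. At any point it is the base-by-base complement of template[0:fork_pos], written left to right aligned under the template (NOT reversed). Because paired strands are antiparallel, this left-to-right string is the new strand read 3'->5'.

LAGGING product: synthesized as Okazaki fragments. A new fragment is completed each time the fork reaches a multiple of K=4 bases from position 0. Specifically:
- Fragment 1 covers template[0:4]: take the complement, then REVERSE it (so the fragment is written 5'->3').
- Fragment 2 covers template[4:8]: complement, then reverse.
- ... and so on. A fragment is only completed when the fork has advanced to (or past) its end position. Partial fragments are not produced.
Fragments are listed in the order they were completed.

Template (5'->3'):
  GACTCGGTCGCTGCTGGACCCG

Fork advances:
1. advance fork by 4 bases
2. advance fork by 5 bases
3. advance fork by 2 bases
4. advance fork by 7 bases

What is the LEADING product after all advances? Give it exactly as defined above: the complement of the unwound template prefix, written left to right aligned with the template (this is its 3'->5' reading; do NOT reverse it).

Answer: CTGAGCCAGCGACGACCT

Derivation:
Step 1: advance 4 -> fork_pos = 0 + 4 = 4.
Step 2: advance 5 -> fork_pos = 4 + 5 = 9.
Step 3: advance 2 -> fork_pos = 9 + 2 = 11.
Step 4: advance 7 -> fork_pos = 11 + 7 = 18.
Unwound prefix: template[0:18] = GACTCGGTCGCTGCTGGA
Complement it base by base (A<->T, C<->G), keeping left-to-right order:
  [0:5] GACTC -> CTGAG
  [5:10] GGTCG -> CCAGC
  [10:15] CTGCT -> GACGA
  [15:18] GGA -> CCT
Concatenate: CTGAGCCAGCGACGACCT (length 18; written aligned with the template, i.e. 3'->5').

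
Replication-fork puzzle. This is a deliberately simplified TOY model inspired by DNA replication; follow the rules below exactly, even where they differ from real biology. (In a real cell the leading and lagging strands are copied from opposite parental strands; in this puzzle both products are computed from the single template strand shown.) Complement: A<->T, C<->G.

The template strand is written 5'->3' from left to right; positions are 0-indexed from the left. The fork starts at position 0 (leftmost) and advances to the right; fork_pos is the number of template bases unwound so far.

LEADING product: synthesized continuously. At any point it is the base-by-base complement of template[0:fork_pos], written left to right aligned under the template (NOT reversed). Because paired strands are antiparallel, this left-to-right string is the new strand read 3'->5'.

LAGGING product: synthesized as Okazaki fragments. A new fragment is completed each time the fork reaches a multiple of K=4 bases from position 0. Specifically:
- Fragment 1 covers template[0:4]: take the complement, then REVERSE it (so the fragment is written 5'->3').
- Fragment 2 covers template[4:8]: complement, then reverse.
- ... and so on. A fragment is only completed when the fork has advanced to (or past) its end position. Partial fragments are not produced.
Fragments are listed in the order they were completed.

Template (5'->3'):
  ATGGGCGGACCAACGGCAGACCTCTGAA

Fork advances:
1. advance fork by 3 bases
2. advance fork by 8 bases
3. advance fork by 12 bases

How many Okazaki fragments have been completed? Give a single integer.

Answer: 5

Derivation:
Step 1: advance 3 -> fork_pos = 0 + 3 = 3. Next multiple of 4 is 4 (not reached); still 0 fragment(s).
Step 2: advance 8 -> fork_pos = 3 + 8 = 11. Reached multiple(s) of 4: 4, 8 -> fragments 1-2 completed (2 total).
Step 3: advance 12 -> fork_pos = 11 + 12 = 23. Reached multiple(s) of 4: 12, 16, 20 -> fragments 3-5 completed (5 total).
Check: final fork_pos = 23; the multiples of 4 that are <= 23 are 4..20 -> 23 // 4 = 5 completed fragment(s).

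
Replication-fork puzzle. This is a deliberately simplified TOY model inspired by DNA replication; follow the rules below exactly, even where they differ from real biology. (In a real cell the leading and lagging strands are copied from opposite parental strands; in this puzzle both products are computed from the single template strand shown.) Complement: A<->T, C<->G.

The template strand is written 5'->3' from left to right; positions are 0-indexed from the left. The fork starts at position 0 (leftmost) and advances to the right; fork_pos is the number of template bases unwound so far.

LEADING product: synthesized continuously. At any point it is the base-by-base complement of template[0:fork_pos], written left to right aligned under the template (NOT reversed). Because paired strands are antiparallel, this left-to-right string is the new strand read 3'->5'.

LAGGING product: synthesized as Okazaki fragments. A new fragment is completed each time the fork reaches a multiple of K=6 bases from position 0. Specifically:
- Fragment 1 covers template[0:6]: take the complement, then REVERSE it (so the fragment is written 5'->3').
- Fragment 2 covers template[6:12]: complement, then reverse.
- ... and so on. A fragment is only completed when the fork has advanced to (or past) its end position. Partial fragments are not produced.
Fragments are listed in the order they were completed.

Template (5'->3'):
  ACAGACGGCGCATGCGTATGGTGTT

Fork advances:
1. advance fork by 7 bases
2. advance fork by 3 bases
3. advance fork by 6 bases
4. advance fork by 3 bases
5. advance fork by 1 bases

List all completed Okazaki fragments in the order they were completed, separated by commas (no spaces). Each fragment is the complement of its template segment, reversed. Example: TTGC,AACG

Step 1: advance 7 -> fork_pos = 0 + 7 = 7. Reached multiple(s) of 6: 6 -> fragment 1 completed (1 total).
Step 2: advance 3 -> fork_pos = 7 + 3 = 10. Next multiple of 6 is 12 (not reached); still 1 fragment(s).
Step 3: advance 6 -> fork_pos = 10 + 6 = 16. Reached multiple(s) of 6: 12 -> fragment 2 completed (2 total).
Step 4: advance 3 -> fork_pos = 16 + 3 = 19. Reached multiple(s) of 6: 18 -> fragment 3 completed (3 total).
Step 5: advance 1 -> fork_pos = 19 + 1 = 20. Next multiple of 6 is 24 (not reached); still 3 fragment(s).
Final fork_pos = 20, so 3 fragment(s) are complete. Build each: template segment -> complement -> reverse.
Fragment 1: template[0:6] = ACAGAC -> complement TGTCTG -> reversed GTCTGT
Fragment 2: template[6:12] = GGCGCA -> complement CCGCGT -> reversed TGCGCC
Fragment 3: template[12:18] = TGCGTA -> complement ACGCAT -> reversed TACGCA

Answer: GTCTGT,TGCGCC,TACGCA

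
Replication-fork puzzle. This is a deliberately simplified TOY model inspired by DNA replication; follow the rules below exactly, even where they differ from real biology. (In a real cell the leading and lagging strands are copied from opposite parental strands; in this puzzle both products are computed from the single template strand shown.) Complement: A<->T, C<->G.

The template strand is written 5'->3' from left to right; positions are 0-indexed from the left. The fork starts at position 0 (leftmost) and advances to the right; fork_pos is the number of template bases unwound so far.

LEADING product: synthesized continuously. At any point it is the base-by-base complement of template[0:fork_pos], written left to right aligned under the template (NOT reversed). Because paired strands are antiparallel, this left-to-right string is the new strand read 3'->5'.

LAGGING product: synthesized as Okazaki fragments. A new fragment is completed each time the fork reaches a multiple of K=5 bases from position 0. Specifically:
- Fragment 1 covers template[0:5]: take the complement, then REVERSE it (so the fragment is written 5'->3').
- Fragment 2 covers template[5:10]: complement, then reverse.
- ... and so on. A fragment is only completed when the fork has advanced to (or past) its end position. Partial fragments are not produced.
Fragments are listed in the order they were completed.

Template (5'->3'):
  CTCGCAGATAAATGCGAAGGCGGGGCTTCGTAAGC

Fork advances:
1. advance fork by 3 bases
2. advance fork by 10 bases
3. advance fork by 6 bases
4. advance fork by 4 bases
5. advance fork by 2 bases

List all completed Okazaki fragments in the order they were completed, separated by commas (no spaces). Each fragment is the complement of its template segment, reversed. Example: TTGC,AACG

Step 1: advance 3 -> fork_pos = 0 + 3 = 3. Next multiple of 5 is 5 (not reached); still 0 fragment(s).
Step 2: advance 10 -> fork_pos = 3 + 10 = 13. Reached multiple(s) of 5: 5, 10 -> fragments 1-2 completed (2 total).
Step 3: advance 6 -> fork_pos = 13 + 6 = 19. Reached multiple(s) of 5: 15 -> fragment 3 completed (3 total).
Step 4: advance 4 -> fork_pos = 19 + 4 = 23. Reached multiple(s) of 5: 20 -> fragment 4 completed (4 total).
Step 5: advance 2 -> fork_pos = 23 + 2 = 25. Reached multiple(s) of 5: 25 -> fragment 5 completed (5 total).
Final fork_pos = 25, so 5 fragment(s) are complete. Build each: template segment -> complement -> reverse.
Fragment 1: template[0:5] = CTCGC -> complement GAGCG -> reversed GCGAG
Fragment 2: template[5:10] = AGATA -> complement TCTAT -> reversed TATCT
Fragment 3: template[10:15] = AATGC -> complement TTACG -> reversed GCATT
Fragment 4: template[15:20] = GAAGG -> complement CTTCC -> reversed CCTTC
Fragment 5: template[20:25] = CGGGG -> complement GCCCC -> reversed CCCCG

Answer: GCGAG,TATCT,GCATT,CCTTC,CCCCG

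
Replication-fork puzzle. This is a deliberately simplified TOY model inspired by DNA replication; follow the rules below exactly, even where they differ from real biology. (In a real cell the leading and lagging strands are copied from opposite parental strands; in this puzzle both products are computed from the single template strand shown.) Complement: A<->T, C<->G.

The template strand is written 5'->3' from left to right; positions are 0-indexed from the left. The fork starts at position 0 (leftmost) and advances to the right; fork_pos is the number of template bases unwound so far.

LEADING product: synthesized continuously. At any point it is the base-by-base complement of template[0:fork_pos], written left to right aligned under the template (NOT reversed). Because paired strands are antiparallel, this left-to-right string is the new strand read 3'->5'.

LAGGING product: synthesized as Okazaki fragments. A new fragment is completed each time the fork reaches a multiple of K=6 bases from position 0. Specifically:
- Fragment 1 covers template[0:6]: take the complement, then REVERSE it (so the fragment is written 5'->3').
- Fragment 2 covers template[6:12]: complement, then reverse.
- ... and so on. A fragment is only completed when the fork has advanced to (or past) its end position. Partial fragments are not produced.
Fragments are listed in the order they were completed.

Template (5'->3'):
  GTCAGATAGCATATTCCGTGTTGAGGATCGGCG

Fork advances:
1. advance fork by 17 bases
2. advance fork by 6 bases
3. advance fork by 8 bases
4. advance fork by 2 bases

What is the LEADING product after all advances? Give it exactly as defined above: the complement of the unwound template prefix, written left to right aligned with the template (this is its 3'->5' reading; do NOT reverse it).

Step 1: advance 17 -> fork_pos = 0 + 17 = 17.
Step 2: advance 6 -> fork_pos = 17 + 6 = 23.
Step 3: advance 8 -> fork_pos = 23 + 8 = 31.
Step 4: advance 2 -> fork_pos = 31 + 2 = 33.
Unwound prefix: template[0:33] = GTCAGATAGCATATTCCGTGTTGAGGATCGGCG
Complement it base by base (A<->T, C<->G), keeping left-to-right order:
  [0:5] GTCAG -> CAGTC
  [5:10] ATAGC -> TATCG
  [10:15] ATATT -> TATAA
  [15:20] CCGTG -> GGCAC
  [20:25] TTGAG -> AACTC
  [25:30] GATCG -> CTAGC
  [30:33] GCG -> CGC
Concatenate: CAGTCTATCGTATAAGGCACAACTCCTAGCCGC (length 33; written aligned with the template, i.e. 3'->5').

Answer: CAGTCTATCGTATAAGGCACAACTCCTAGCCGC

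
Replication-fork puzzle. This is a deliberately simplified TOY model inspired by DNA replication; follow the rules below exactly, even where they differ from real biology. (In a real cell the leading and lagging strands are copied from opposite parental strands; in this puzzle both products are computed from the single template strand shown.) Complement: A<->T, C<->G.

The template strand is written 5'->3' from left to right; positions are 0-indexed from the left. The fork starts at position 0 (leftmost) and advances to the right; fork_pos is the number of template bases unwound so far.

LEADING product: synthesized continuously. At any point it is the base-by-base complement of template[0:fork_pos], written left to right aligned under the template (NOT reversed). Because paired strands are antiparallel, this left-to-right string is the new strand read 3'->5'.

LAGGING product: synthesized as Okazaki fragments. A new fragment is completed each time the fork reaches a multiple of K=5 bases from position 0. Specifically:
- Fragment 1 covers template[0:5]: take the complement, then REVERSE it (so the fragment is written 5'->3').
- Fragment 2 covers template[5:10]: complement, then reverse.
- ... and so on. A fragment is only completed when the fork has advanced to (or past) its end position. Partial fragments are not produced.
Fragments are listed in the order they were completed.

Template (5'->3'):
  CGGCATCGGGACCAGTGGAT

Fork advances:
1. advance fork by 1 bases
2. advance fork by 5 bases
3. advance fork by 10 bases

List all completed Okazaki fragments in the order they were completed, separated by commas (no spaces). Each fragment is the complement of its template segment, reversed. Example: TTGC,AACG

Answer: TGCCG,CCCGA,CTGGT

Derivation:
Step 1: advance 1 -> fork_pos = 0 + 1 = 1. Next multiple of 5 is 5 (not reached); still 0 fragment(s).
Step 2: advance 5 -> fork_pos = 1 + 5 = 6. Reached multiple(s) of 5: 5 -> fragment 1 completed (1 total).
Step 3: advance 10 -> fork_pos = 6 + 10 = 16. Reached multiple(s) of 5: 10, 15 -> fragments 2-3 completed (3 total).
Final fork_pos = 16, so 3 fragment(s) are complete. Build each: template segment -> complement -> reverse.
Fragment 1: template[0:5] = CGGCA -> complement GCCGT -> reversed TGCCG
Fragment 2: template[5:10] = TCGGG -> complement AGCCC -> reversed CCCGA
Fragment 3: template[10:15] = ACCAG -> complement TGGTC -> reversed CTGGT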